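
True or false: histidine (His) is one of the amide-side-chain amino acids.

Asparagine (N) and glutamine (Q) have uncharged amide side chains.
Histidine is not in this group.

False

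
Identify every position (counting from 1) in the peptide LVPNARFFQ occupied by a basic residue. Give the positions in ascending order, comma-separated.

6

Lysine (K), arginine (R), and histidine (H) have basic, nitrogen-containing side chains.
Matching residues: R6.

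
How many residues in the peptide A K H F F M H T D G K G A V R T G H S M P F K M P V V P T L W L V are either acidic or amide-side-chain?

1

Acidic: D, E. Amide-side-chain: N, Q.
Acidic residues here: D9 (1).
Amide-side-chain residues here: none (0).
The two groups share no amino acid, so total = 1 + 0 = 1.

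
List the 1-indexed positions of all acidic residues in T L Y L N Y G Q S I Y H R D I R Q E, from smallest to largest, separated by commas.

14, 18

Aspartate (D) and glutamate (E) have carboxylic-acid side chains and are the acidic amino acids.
Matching residues: D14, E18.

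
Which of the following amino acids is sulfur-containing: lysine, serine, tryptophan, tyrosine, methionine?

Cysteine (C, thiol) and methionine (M, thioether) are the two sulfur-containing amino acids.
Of the listed options, only methionine belongs to this group.

methionine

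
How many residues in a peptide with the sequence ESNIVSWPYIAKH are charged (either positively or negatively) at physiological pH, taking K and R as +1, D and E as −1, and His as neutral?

2

Charged side chains at pH ~7.4: K, R (positive); D, E (negative).
Matching residues: E1, K12.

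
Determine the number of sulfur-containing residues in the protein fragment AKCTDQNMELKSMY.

3

The sulfur-bearing residues are cysteine (–SH) and methionine (–S–CH₃).
Matching residues: C3, M8, M13.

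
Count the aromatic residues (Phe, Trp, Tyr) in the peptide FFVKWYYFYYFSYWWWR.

13

Matching residues: F1, F2, W5, Y6, Y7, F8, Y9, Y10, F11, Y13, W14, W15, W16.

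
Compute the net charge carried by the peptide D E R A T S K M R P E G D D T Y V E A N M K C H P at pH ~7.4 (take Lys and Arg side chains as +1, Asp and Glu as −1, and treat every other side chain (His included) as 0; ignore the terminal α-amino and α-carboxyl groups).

-2

Positive (K, R): R3, K7, R9, K22 → +4.
Negative (D, E): D1, E2, E11, D13, D14, E18 → −6.
Net charge = (+4) + (−6) = −2.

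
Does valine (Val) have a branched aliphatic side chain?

Yes

The BCAAs are Val, Leu, and Ile — aliphatic side chains with a branch point.
Valine is in this group.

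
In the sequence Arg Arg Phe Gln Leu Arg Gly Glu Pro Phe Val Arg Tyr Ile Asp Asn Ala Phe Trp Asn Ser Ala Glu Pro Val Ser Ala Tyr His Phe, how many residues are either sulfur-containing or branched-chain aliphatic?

Sulfur-containing: C, M. Branched-chain aliphatic: I, L, V.
Sulfur-containing residues here: none (0).
Branched-chain aliphatic residues here: Leu5, Val11, Ile14, Val25 (4).
The two groups share no amino acid, so total = 0 + 4 = 4.

4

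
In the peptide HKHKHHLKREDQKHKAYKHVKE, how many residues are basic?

14

Lysine (K), arginine (R), and histidine (H) have basic, nitrogen-containing side chains.
Matching residues: H1, K2, H3, K4, H5, H6, K8, R9, K13, H14, K15, K18, H19, K21.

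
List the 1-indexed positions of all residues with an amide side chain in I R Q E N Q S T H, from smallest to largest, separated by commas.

3, 5, 6

Only N (asparagine) and Q (glutamine) carry a side-chain carboxamide.
Matching residues: Q3, N5, Q6.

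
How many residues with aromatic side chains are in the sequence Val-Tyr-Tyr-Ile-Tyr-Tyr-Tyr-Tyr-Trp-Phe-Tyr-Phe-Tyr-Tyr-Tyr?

13

Phenylalanine (F), tryptophan (W), and tyrosine (Y) have aromatic ring side chains.
Matching residues: Tyr2, Tyr3, Tyr5, Tyr6, Tyr7, Tyr8, Trp9, Phe10, Tyr11, Phe12, Tyr13, Tyr14, Tyr15.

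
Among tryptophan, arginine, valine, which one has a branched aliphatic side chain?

valine

The BCAAs are Val, Leu, and Ile — aliphatic side chains with a branch point.
Of the listed options, only valine belongs to this group.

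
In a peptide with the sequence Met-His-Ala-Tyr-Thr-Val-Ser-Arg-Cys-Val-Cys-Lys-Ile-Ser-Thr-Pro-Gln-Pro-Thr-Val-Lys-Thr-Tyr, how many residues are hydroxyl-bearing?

S, T, and Y are the three residues with a side-chain hydroxyl.
Matching residues: Tyr4, Thr5, Ser7, Ser14, Thr15, Thr19, Thr22, Tyr23.

8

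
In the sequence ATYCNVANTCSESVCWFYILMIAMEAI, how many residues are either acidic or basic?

Acidic: D, E. Basic: H, K, R.
Acidic residues here: E12, E25 (2).
Basic residues here: none (0).
The two groups share no amino acid, so total = 2 + 0 = 2.

2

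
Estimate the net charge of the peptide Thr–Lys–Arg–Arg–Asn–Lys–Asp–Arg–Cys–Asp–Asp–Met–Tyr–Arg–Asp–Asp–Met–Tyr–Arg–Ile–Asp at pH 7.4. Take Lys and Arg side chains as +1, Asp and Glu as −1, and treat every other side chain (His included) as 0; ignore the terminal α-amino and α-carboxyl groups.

Positive (K, R): Lys2, Arg3, Arg4, Lys6, Arg8, Arg14, Arg19 → +7.
Negative (D, E): Asp7, Asp10, Asp11, Asp15, Asp16, Asp21 → −6.
Net charge = (+7) + (−6) = +1.

+1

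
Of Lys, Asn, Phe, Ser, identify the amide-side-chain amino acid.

Only N (asparagine) and Q (glutamine) carry a side-chain carboxamide.
Of the listed options, only Asn belongs to this group.

Asn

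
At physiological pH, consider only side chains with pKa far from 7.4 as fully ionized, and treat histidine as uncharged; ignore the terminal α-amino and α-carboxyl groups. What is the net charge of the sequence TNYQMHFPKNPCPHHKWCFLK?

+3

At pH ~7.4 the Lys and Arg side chains are protonated (+1), the Asp and Glu side chains are deprotonated (−1), and with His taken as neutral all other side chains carry no charge.
Positive (K, R): K9, K16, K21 → +3.
Negative (D, E): none → −0.
Net charge = (+3) + (−0) = +3.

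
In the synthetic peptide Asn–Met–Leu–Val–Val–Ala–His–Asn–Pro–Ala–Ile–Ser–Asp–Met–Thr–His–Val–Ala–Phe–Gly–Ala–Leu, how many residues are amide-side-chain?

Only N (asparagine) and Q (glutamine) carry a side-chain carboxamide.
Matching residues: Asn1, Asn8.

2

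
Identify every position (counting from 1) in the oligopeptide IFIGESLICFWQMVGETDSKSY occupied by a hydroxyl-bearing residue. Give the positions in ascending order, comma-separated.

6, 17, 19, 21, 22

S, T, and Y are the three residues with a side-chain hydroxyl.
Matching residues: S6, T17, S19, S21, Y22.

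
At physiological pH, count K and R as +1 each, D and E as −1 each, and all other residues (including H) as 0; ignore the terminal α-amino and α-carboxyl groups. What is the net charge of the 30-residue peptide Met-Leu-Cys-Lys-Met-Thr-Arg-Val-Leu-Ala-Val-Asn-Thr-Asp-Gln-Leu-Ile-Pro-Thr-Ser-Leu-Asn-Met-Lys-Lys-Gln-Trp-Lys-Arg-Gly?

Positive (K, R): Lys4, Arg7, Lys24, Lys25, Lys28, Arg29 → +6.
Negative (D, E): Asp14 → −1.
Net charge = (+6) + (−1) = +5.

+5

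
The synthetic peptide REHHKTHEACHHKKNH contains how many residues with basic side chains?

10

K, R, and H are the three residues with basic side chains (ε-amine, guanidinium, and imidazole respectively).
Matching residues: R1, H3, H4, K5, H7, H11, H12, K13, K14, H16.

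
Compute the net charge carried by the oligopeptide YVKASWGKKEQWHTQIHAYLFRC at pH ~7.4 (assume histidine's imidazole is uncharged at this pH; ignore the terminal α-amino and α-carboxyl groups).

The side chains ionized at physiological pH are Lys/Arg (+1) and Asp/Glu (−1); with His treated as neutral, nothing else contributes.
Positive (K, R): K3, K8, K9, R22 → +4.
Negative (D, E): E10 → −1.
Net charge = (+4) + (−1) = +3.

+3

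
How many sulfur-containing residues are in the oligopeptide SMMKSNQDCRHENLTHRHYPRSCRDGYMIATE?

Cysteine (C, thiol) and methionine (M, thioether) are the two sulfur-containing amino acids.
Matching residues: M2, M3, C9, C23, M28.

5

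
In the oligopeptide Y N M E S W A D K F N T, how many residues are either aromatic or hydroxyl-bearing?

5

Aromatic: F, W, Y. Hydroxyl-bearing: S, T, Y.
Aromatic residues here: Y1, W6, F10 (3).
Hydroxyl-bearing residues here: Y1, S5, T12 (3).
Y is in both groups, so the 1 Y residue must not be double-counted.
Total = 3 + 3 − 1 = 5.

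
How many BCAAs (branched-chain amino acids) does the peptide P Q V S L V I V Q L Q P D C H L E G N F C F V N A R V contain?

V, L, and I make up the branched-chain aliphatic group.
Matching residues: V3, L5, V6, I7, V8, L10, L16, V23, V27.

9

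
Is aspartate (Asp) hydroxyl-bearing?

No

S, T, and Y are the three residues with a side-chain hydroxyl.
Aspartate is not in this group.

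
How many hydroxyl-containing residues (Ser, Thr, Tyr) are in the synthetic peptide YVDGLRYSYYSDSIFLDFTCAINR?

8

Matching residues: Y1, Y7, S8, Y9, Y10, S11, S13, T19.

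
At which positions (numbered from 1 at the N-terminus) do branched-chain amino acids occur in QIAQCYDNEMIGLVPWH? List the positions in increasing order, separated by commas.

2, 11, 13, 14

V, L, and I make up the branched-chain aliphatic group.
Matching residues: I2, I11, L13, V14.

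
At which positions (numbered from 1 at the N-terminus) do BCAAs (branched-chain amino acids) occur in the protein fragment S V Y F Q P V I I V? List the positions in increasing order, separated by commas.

2, 7, 8, 9, 10

V, L, and I make up the branched-chain aliphatic group.
Matching residues: V2, V7, I8, I9, V10.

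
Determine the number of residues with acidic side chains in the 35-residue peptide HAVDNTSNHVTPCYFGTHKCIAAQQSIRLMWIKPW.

1

Aspartate (D) and glutamate (E) have carboxylic-acid side chains and are the acidic amino acids.
Matching residues: D4.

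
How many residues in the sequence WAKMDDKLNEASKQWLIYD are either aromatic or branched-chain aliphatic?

Aromatic: F, W, Y. Branched-chain aliphatic: I, L, V.
Aromatic residues here: W1, W15, Y18 (3).
Branched-chain aliphatic residues here: L8, L16, I17 (3).
The two groups share no amino acid, so total = 3 + 3 = 6.

6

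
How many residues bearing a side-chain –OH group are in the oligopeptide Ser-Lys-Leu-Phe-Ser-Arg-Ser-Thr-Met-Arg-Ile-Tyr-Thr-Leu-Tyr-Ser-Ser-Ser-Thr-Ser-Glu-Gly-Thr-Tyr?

The –OH-bearing residues are Ser, Thr (aliphatic alcohols), and Tyr (phenol).
Matching residues: Ser1, Ser5, Ser7, Thr8, Tyr12, Thr13, Tyr15, Ser16, Ser17, Ser18, Thr19, Ser20, Thr23, Tyr24.

14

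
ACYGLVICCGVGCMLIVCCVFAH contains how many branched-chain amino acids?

8

Valine (V), leucine (L), and isoleucine (I) are the branched-chain amino acids.
Matching residues: L5, V6, I7, V11, L15, I16, V17, V20.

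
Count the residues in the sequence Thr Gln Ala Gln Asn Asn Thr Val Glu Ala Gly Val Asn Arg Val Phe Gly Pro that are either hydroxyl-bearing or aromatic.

3

Hydroxyl-bearing: S, T, Y. Aromatic: F, W, Y.
Hydroxyl-bearing residues here: Thr1, Thr7 (2).
Aromatic residues here: Phe16 (1).
(Y belongs to both groups, but none appear in this sequence.) Total = 2 + 1 = 3.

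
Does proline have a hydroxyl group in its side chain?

The –OH-bearing residues are Ser, Thr (aliphatic alcohols), and Tyr (phenol).
Proline is not in this group.

No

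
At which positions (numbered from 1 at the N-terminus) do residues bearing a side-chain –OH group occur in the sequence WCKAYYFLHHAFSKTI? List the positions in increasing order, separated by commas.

5, 6, 13, 15

S, T, and Y are the three residues with a side-chain hydroxyl.
Matching residues: Y5, Y6, S13, T15.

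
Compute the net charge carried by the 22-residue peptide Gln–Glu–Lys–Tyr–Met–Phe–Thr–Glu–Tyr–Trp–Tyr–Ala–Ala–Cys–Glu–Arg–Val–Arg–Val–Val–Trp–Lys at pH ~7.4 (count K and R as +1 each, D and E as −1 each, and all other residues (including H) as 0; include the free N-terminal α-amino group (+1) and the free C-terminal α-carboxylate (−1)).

Positive (K, R): Lys3, Arg16, Arg18, Lys22 → +4.
Negative (D, E): Glu2, Glu8, Glu15 → −3.
The N-terminus (+1) and C-terminus (−1) cancel.
Net charge = (+4) + (−3) = +1.

+1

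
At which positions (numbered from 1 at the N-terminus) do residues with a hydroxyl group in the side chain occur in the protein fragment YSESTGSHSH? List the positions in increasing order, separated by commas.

S, T, and Y are the three residues with a side-chain hydroxyl.
Matching residues: Y1, S2, S4, T5, S7, S9.

1, 2, 4, 5, 7, 9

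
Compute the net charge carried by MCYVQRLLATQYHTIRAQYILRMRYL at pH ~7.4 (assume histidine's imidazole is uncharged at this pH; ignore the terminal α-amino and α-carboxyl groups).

Near pH 7.4, K and R contribute +1 each, D and E contribute −1 each, and every other side chain (His included, as stated) is uncharged.
Positive (K, R): R6, R16, R22, R24 → +4.
Negative (D, E): none → −0.
Net charge = (+4) + (−0) = +4.

+4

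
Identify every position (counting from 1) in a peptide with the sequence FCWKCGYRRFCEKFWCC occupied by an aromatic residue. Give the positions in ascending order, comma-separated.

1, 3, 7, 10, 14, 15

Phenylalanine (F), tryptophan (W), and tyrosine (Y) have aromatic ring side chains.
Matching residues: F1, W3, Y7, F10, F14, W15.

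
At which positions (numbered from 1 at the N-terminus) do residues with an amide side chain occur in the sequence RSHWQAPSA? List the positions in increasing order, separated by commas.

5

The amide-side-chain residues are Asn (N) and Gln (Q).
Matching residues: Q5.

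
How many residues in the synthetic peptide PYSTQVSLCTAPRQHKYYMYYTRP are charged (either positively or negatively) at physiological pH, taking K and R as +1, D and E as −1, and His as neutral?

3

Charged side chains at pH ~7.4: K, R (positive); D, E (negative).
Matching residues: R13, K16, R23.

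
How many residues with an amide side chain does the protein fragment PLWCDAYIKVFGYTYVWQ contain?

Asparagine (N) and glutamine (Q) have uncharged amide side chains.
Matching residues: Q18.

1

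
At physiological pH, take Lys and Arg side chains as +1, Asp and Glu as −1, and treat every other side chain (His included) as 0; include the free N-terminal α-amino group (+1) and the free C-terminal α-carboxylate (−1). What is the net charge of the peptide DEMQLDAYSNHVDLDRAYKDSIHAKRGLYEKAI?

-2

Positive (K, R): R16, K19, K25, R26, K31 → +5.
Negative (D, E): D1, E2, D6, D13, D15, D20, E30 → −7.
The N-terminus (+1) and C-terminus (−1) cancel.
Net charge = (+5) + (−7) = −2.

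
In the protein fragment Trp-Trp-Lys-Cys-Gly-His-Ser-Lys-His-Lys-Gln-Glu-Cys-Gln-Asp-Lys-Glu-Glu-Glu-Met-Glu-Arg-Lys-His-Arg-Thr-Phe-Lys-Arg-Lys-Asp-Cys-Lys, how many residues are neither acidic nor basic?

Acidic: D, E. Basic: K, R, H. All other residues are neither.
Matching residues: Trp1, Trp2, Cys4, Gly5, Ser7, Gln11, Cys13, Gln14, Met20, Thr26, Phe27, Cys32.

12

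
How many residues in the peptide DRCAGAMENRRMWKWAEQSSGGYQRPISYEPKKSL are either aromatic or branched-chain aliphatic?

Aromatic: F, W, Y. Branched-chain aliphatic: I, L, V.
Aromatic residues here: W13, W15, Y23, Y29 (4).
Branched-chain aliphatic residues here: I27, L35 (2).
The two groups share no amino acid, so total = 4 + 2 = 6.

6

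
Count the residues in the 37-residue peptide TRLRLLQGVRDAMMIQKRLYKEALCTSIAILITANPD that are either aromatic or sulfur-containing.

4

Aromatic: F, W, Y. Sulfur-containing: C, M.
Aromatic residues here: Y20 (1).
Sulfur-containing residues here: M13, M14, C25 (3).
The two groups share no amino acid, so total = 1 + 3 = 4.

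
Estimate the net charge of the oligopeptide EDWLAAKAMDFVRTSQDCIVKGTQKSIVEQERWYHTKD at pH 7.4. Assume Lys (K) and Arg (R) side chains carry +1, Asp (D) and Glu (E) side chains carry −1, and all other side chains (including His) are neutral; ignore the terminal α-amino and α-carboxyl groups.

Positive (K, R): K7, R13, K21, K25, R32, K37 → +6.
Negative (D, E): E1, D2, D10, D17, E29, E31, D38 → −7.
Net charge = (+6) + (−7) = −1.

-1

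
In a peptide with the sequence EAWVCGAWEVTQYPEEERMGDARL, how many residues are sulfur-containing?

The sulfur-bearing residues are cysteine (–SH) and methionine (–S–CH₃).
Matching residues: C5, M19.

2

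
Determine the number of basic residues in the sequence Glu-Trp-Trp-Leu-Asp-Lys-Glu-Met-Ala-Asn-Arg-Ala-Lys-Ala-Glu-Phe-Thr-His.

K, R, and H are the three residues with basic side chains (ε-amine, guanidinium, and imidazole respectively).
Matching residues: Lys6, Arg11, Lys13, His18.

4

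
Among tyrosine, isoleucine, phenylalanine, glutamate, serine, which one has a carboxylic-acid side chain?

Aspartate (D) and glutamate (E) have carboxylic-acid side chains and are the acidic amino acids.
Of the listed options, only glutamate belongs to this group.

glutamate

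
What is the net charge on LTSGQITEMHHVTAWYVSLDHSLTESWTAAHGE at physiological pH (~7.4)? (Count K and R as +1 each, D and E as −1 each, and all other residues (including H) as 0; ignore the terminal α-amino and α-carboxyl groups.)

-4

Positive (K, R): none → +0.
Negative (D, E): E8, D20, E25, E33 → −4.
Net charge = (+0) + (−4) = −4.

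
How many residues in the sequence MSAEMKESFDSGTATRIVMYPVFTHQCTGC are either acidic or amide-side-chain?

4

Acidic: D, E. Amide-side-chain: N, Q.
Acidic residues here: E4, E7, D10 (3).
Amide-side-chain residues here: Q26 (1).
The two groups share no amino acid, so total = 3 + 1 = 4.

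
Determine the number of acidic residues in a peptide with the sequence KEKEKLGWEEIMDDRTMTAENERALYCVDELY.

Aspartate (D) and glutamate (E) have carboxylic-acid side chains and are the acidic amino acids.
Matching residues: E2, E4, E9, E10, D13, D14, E20, E22, D29, E30.

10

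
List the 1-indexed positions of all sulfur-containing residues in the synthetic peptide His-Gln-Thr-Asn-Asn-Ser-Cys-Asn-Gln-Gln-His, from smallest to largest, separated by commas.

7

Cysteine (C, thiol) and methionine (M, thioether) are the two sulfur-containing amino acids.
Matching residues: Cys7.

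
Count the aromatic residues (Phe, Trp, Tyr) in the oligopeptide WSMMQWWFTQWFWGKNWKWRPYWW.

12

Matching residues: W1, W6, W7, F8, W11, F12, W13, W17, W19, Y22, W23, W24.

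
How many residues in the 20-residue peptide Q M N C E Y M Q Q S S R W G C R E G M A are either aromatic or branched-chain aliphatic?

Aromatic: F, W, Y. Branched-chain aliphatic: I, L, V.
Aromatic residues here: Y6, W13 (2).
Branched-chain aliphatic residues here: none (0).
The two groups share no amino acid, so total = 2 + 0 = 2.

2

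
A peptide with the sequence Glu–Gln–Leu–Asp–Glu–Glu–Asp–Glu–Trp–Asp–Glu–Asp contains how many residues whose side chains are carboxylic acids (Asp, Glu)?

9

Matching residues: Glu1, Asp4, Glu5, Glu6, Asp7, Glu8, Asp10, Glu11, Asp12.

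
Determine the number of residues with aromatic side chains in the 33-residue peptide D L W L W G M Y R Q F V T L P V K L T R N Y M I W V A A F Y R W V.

The aromatic amino acids are Phe (F, benzyl), Trp (W, indole), and Tyr (Y, phenol).
Matching residues: W3, W5, Y8, F11, Y22, W25, F29, Y30, W32.

9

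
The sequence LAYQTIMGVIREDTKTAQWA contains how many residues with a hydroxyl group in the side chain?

4

Serine (S), threonine (T), and tyrosine (Y) each carry a hydroxyl group on the side chain.
Matching residues: Y3, T5, T14, T16.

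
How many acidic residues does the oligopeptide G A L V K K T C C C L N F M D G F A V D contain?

Only D (aspartate) and E (glutamate) carry a side-chain carboxylic acid.
Matching residues: D15, D20.

2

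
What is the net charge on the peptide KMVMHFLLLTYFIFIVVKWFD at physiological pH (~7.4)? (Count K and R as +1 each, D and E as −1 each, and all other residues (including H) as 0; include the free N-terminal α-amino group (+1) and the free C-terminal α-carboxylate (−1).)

+1

Positive (K, R): K1, K18 → +2.
Negative (D, E): D21 → −1.
The N-terminus (+1) and C-terminus (−1) cancel.
Net charge = (+2) + (−1) = +1.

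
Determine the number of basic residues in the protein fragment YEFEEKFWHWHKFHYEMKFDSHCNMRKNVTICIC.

9

Lysine (K), arginine (R), and histidine (H) have basic, nitrogen-containing side chains.
Matching residues: K6, H9, H11, K12, H14, K18, H22, R26, K27.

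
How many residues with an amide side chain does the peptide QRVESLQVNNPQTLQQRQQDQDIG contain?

Only N (asparagine) and Q (glutamine) carry a side-chain carboxamide.
Matching residues: Q1, Q7, N9, N10, Q12, Q15, Q16, Q18, Q19, Q21.

10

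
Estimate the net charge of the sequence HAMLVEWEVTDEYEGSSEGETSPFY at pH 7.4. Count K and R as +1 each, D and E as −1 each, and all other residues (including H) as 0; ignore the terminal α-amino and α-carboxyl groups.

Positive (K, R): none → +0.
Negative (D, E): E6, E8, D11, E12, E14, E18, E20 → −7.
Net charge = (+0) + (−7) = −7.

-7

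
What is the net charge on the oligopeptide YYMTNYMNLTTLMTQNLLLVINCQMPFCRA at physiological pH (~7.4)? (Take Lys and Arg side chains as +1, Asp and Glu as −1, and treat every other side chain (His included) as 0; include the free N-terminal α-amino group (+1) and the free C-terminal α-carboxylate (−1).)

+1

Positive (K, R): R29 → +1.
Negative (D, E): none → −0.
The N-terminus (+1) and C-terminus (−1) cancel.
Net charge = (+1) + (−0) = +1.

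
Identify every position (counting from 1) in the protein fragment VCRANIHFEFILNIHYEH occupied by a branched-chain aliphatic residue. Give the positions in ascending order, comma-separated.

1, 6, 11, 12, 14

The BCAAs are Val, Leu, and Ile — aliphatic side chains with a branch point.
Matching residues: V1, I6, I11, L12, I14.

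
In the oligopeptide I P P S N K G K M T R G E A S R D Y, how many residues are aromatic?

1

Phenylalanine (F), tryptophan (W), and tyrosine (Y) have aromatic ring side chains.
Matching residues: Y18.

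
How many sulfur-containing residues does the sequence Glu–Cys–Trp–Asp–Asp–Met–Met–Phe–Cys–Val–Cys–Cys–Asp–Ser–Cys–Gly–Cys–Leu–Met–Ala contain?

9

Only Cys (C) and Met (M) have a sulfur atom in the side chain.
Matching residues: Cys2, Met6, Met7, Cys9, Cys11, Cys12, Cys15, Cys17, Met19.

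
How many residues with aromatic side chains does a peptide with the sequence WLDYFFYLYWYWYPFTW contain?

Phenylalanine (F), tryptophan (W), and tyrosine (Y) have aromatic ring side chains.
Matching residues: W1, Y4, F5, F6, Y7, Y9, W10, Y11, W12, Y13, F15, W17.

12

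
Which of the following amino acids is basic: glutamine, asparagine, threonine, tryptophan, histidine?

histidine

K, R, and H are the three residues with basic side chains (ε-amine, guanidinium, and imidazole respectively).
Of the listed options, only histidine belongs to this group.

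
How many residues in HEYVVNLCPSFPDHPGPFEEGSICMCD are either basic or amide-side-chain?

Basic: H, K, R. Amide-side-chain: N, Q.
Basic residues here: H1, H14 (2).
Amide-side-chain residues here: N6 (1).
The two groups share no amino acid, so total = 2 + 1 = 3.

3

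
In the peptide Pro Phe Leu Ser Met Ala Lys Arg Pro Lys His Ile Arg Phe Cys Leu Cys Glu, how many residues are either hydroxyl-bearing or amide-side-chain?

Hydroxyl-bearing: S, T, Y. Amide-side-chain: N, Q.
Hydroxyl-bearing residues here: Ser4 (1).
Amide-side-chain residues here: none (0).
The two groups share no amino acid, so total = 1 + 0 = 1.

1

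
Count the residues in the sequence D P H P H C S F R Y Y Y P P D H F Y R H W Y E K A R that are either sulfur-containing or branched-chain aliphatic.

Sulfur-containing: C, M. Branched-chain aliphatic: I, L, V.
Sulfur-containing residues here: C6 (1).
Branched-chain aliphatic residues here: none (0).
The two groups share no amino acid, so total = 1 + 0 = 1.

1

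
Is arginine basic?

The basic amino acids are Lys (K), Arg (R), and His (H).
Arginine is in this group.

Yes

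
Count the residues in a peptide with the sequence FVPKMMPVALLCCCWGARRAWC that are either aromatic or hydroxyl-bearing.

Aromatic: F, W, Y. Hydroxyl-bearing: S, T, Y.
Aromatic residues here: F1, W15, W21 (3).
Hydroxyl-bearing residues here: none (0).
(Y belongs to both groups, but none appear in this sequence.) Total = 3 + 0 = 3.

3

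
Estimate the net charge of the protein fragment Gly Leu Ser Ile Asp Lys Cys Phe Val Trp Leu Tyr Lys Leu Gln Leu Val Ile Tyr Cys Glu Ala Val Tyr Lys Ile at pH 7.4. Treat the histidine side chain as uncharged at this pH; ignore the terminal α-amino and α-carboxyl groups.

The side chains ionized at physiological pH are Lys/Arg (+1) and Asp/Glu (−1); with His treated as neutral, nothing else contributes.
Positive (K, R): Lys6, Lys13, Lys25 → +3.
Negative (D, E): Asp5, Glu21 → −2.
Net charge = (+3) + (−2) = +1.

+1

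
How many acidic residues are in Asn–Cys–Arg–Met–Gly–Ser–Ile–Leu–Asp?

The acidic residues are Asp (D) and Glu (E), whose side chains end in a carboxylate group.
Matching residues: Asp9.

1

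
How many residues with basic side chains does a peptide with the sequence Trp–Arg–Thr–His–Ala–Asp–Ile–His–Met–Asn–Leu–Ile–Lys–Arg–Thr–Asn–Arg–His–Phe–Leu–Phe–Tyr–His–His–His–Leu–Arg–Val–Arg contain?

12

Lysine (K), arginine (R), and histidine (H) have basic, nitrogen-containing side chains.
Matching residues: Arg2, His4, His8, Lys13, Arg14, Arg17, His18, His23, His24, His25, Arg27, Arg29.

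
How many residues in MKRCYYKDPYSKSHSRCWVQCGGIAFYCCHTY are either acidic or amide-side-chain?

2

Acidic: D, E. Amide-side-chain: N, Q.
Acidic residues here: D8 (1).
Amide-side-chain residues here: Q20 (1).
The two groups share no amino acid, so total = 1 + 1 = 2.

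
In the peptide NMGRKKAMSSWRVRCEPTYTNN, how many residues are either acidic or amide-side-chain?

4

Acidic: D, E. Amide-side-chain: N, Q.
Acidic residues here: E16 (1).
Amide-side-chain residues here: N1, N21, N22 (3).
The two groups share no amino acid, so total = 1 + 3 = 4.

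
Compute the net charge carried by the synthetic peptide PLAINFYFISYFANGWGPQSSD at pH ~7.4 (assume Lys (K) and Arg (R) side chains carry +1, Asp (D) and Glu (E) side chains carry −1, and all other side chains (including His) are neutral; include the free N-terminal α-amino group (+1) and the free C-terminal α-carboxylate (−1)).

Positive (K, R): none → +0.
Negative (D, E): D22 → −1.
The N-terminus (+1) and C-terminus (−1) cancel.
Net charge = (+0) + (−1) = −1.

-1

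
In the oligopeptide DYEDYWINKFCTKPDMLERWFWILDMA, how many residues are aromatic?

7

F, W, and Y each carry an aromatic ring on the side chain.
Matching residues: Y2, Y5, W6, F10, W20, F21, W22.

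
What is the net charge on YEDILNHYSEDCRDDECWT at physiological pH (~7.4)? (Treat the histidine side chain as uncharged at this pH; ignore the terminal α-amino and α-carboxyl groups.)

-6

Near pH 7.4, K and R contribute +1 each, D and E contribute −1 each, and every other side chain (His included, as stated) is uncharged.
Positive (K, R): R13 → +1.
Negative (D, E): E2, D3, E10, D11, D14, D15, E16 → −7.
Net charge = (+1) + (−7) = −6.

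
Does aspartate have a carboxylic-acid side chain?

Aspartate (D) and glutamate (E) have carboxylic-acid side chains and are the acidic amino acids.
Aspartate is in this group.

Yes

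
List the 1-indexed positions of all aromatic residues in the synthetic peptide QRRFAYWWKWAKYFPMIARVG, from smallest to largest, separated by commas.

4, 6, 7, 8, 10, 13, 14

Phenylalanine (F), tryptophan (W), and tyrosine (Y) have aromatic ring side chains.
Matching residues: F4, Y6, W7, W8, W10, Y13, F14.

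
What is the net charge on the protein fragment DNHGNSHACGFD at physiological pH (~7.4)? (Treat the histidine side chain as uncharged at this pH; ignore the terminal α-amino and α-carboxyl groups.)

-2

Near pH 7.4, K and R contribute +1 each, D and E contribute −1 each, and every other side chain (His included, as stated) is uncharged.
Positive (K, R): none → +0.
Negative (D, E): D1, D12 → −2.
Net charge = (+0) + (−2) = −2.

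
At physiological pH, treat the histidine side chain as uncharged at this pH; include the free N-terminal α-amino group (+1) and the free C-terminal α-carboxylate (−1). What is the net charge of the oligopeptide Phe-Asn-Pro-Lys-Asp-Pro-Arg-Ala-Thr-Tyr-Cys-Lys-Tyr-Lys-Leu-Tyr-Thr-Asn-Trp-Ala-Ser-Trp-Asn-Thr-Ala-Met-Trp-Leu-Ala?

At pH ~7.4 the Lys and Arg side chains are protonated (+1), the Asp and Glu side chains are deprotonated (−1), and with His taken as neutral all other side chains carry no charge.
Positive (K, R): Lys4, Arg7, Lys12, Lys14 → +4.
Negative (D, E): Asp5 → −1.
The N-terminus (+1) and C-terminus (−1) cancel.
Net charge = (+4) + (−1) = +3.

+3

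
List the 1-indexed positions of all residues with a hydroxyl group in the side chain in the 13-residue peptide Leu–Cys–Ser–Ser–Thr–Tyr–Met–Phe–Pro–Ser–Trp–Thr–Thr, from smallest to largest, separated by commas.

Serine (S), threonine (T), and tyrosine (Y) each carry a hydroxyl group on the side chain.
Matching residues: Ser3, Ser4, Thr5, Tyr6, Ser10, Thr12, Thr13.

3, 4, 5, 6, 10, 12, 13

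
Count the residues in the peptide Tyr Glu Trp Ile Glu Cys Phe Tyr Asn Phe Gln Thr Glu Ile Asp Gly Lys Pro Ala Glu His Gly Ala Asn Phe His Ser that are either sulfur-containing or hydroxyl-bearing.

Sulfur-containing: C, M. Hydroxyl-bearing: S, T, Y.
Sulfur-containing residues here: Cys6 (1).
Hydroxyl-bearing residues here: Tyr1, Tyr8, Thr12, Ser27 (4).
The two groups share no amino acid, so total = 1 + 4 = 5.

5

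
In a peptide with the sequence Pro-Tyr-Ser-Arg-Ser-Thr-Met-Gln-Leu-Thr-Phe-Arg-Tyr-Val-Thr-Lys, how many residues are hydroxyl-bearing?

Serine (S), threonine (T), and tyrosine (Y) each carry a hydroxyl group on the side chain.
Matching residues: Tyr2, Ser3, Ser5, Thr6, Thr10, Tyr13, Thr15.

7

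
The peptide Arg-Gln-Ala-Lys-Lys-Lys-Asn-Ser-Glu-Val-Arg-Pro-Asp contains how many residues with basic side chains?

5

K, R, and H are the three residues with basic side chains (ε-amine, guanidinium, and imidazole respectively).
Matching residues: Arg1, Lys4, Lys5, Lys6, Arg11.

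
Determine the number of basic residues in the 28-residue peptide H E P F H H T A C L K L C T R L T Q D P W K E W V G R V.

7

K, R, and H are the three residues with basic side chains (ε-amine, guanidinium, and imidazole respectively).
Matching residues: H1, H5, H6, K11, R15, K22, R27.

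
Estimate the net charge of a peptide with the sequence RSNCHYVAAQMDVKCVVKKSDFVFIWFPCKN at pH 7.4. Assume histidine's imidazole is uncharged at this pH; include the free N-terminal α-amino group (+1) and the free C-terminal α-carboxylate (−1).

+3

The side chains ionized at physiological pH are Lys/Arg (+1) and Asp/Glu (−1); with His treated as neutral, nothing else contributes.
Positive (K, R): R1, K14, K18, K19, K30 → +5.
Negative (D, E): D12, D21 → −2.
The N-terminus (+1) and C-terminus (−1) cancel.
Net charge = (+5) + (−2) = +3.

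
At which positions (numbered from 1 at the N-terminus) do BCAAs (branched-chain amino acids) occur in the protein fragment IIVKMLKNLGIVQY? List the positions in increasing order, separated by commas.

V, L, and I make up the branched-chain aliphatic group.
Matching residues: I1, I2, V3, L6, L9, I11, V12.

1, 2, 3, 6, 9, 11, 12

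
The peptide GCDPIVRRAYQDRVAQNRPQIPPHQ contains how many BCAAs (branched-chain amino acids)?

4

The BCAAs are Val, Leu, and Ile — aliphatic side chains with a branch point.
Matching residues: I5, V6, V14, I21.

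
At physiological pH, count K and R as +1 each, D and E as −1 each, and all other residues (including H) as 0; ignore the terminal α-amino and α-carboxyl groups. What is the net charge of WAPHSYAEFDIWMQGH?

-2

Positive (K, R): none → +0.
Negative (D, E): E8, D10 → −2.
Net charge = (+0) + (−2) = −2.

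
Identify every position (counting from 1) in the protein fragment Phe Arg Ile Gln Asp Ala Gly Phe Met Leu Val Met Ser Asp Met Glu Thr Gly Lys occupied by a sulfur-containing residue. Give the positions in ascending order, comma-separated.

Cysteine (C, thiol) and methionine (M, thioether) are the two sulfur-containing amino acids.
Matching residues: Met9, Met12, Met15.

9, 12, 15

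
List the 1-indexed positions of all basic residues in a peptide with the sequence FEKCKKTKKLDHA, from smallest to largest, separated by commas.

Lysine (K), arginine (R), and histidine (H) have basic, nitrogen-containing side chains.
Matching residues: K3, K5, K6, K8, K9, H12.

3, 5, 6, 8, 9, 12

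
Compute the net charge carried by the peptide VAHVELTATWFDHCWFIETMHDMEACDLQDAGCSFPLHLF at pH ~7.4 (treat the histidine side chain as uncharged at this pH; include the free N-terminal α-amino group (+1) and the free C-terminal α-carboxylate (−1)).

At pH ~7.4 the Lys and Arg side chains are protonated (+1), the Asp and Glu side chains are deprotonated (−1), and with His taken as neutral all other side chains carry no charge.
Positive (K, R): none → +0.
Negative (D, E): E5, D12, E18, D22, E24, D27, D30 → −7.
The N-terminus (+1) and C-terminus (−1) cancel.
Net charge = (+0) + (−7) = −7.

-7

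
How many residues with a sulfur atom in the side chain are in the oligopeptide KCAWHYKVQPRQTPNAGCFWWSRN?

Only Cys (C) and Met (M) have a sulfur atom in the side chain.
Matching residues: C2, C18.

2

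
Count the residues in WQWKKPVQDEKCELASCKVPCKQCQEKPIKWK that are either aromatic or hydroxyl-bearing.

Aromatic: F, W, Y. Hydroxyl-bearing: S, T, Y.
Aromatic residues here: W1, W3, W31 (3).
Hydroxyl-bearing residues here: S16 (1).
(Y belongs to both groups, but none appear in this sequence.) Total = 3 + 1 = 4.

4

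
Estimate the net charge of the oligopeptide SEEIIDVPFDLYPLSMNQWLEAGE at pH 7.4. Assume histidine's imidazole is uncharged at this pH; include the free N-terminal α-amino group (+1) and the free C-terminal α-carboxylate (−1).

-6

Near pH 7.4, K and R contribute +1 each, D and E contribute −1 each, and every other side chain (His included, as stated) is uncharged.
Positive (K, R): none → +0.
Negative (D, E): E2, E3, D6, D10, E21, E24 → −6.
The N-terminus (+1) and C-terminus (−1) cancel.
Net charge = (+0) + (−6) = −6.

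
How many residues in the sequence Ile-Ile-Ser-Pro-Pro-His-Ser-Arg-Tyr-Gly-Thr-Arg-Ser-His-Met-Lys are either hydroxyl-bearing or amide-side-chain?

Hydroxyl-bearing: S, T, Y. Amide-side-chain: N, Q.
Hydroxyl-bearing residues here: Ser3, Ser7, Tyr9, Thr11, Ser13 (5).
Amide-side-chain residues here: none (0).
The two groups share no amino acid, so total = 5 + 0 = 5.

5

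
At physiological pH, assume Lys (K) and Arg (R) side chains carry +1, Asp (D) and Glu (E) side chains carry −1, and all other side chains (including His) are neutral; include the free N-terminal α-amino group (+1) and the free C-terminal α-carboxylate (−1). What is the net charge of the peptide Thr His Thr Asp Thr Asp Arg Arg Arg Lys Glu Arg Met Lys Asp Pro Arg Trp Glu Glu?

Positive (K, R): Arg7, Arg8, Arg9, Lys10, Arg12, Lys14, Arg17 → +7.
Negative (D, E): Asp4, Asp6, Glu11, Asp15, Glu19, Glu20 → −6.
The N-terminus (+1) and C-terminus (−1) cancel.
Net charge = (+7) + (−6) = +1.

+1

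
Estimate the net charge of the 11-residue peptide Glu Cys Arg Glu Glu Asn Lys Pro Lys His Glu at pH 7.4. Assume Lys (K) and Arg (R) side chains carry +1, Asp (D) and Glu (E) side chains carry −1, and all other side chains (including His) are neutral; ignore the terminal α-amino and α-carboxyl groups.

-1

Positive (K, R): Arg3, Lys7, Lys9 → +3.
Negative (D, E): Glu1, Glu4, Glu5, Glu11 → −4.
Net charge = (+3) + (−4) = −1.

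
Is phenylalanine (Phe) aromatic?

Yes

Phenylalanine (F), tryptophan (W), and tyrosine (Y) have aromatic ring side chains.
Phenylalanine is in this group.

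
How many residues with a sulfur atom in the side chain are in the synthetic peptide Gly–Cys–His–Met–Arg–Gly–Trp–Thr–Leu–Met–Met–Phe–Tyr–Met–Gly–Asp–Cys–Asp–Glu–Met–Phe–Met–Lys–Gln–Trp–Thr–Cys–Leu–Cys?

Cysteine (C, thiol) and methionine (M, thioether) are the two sulfur-containing amino acids.
Matching residues: Cys2, Met4, Met10, Met11, Met14, Cys17, Met20, Met22, Cys27, Cys29.

10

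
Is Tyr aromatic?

Yes

F, W, and Y each carry an aromatic ring on the side chain.
Tyrosine is in this group.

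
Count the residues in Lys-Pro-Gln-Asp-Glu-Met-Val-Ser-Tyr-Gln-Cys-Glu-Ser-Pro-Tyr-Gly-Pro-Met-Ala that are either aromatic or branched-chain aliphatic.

Aromatic: F, W, Y. Branched-chain aliphatic: I, L, V.
Aromatic residues here: Tyr9, Tyr15 (2).
Branched-chain aliphatic residues here: Val7 (1).
The two groups share no amino acid, so total = 2 + 1 = 3.

3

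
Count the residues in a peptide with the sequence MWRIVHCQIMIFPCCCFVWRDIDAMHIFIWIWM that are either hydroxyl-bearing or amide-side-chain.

1

Hydroxyl-bearing: S, T, Y. Amide-side-chain: N, Q.
Hydroxyl-bearing residues here: none (0).
Amide-side-chain residues here: Q8 (1).
The two groups share no amino acid, so total = 0 + 1 = 1.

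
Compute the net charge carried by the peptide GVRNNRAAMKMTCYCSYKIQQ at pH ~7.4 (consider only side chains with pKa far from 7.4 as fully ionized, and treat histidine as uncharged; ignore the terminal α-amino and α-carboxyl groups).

+4

The side chains ionized at physiological pH are Lys/Arg (+1) and Asp/Glu (−1); with His treated as neutral, nothing else contributes.
Positive (K, R): R3, R6, K10, K18 → +4.
Negative (D, E): none → −0.
Net charge = (+4) + (−0) = +4.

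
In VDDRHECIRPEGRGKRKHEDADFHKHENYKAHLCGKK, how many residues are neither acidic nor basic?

Acidic: D, E. Basic: K, R, H. All other residues are neither.
Matching residues: V1, C7, I8, P10, G12, G14, A21, F23, N28, Y29, A31, L33, C34, G35.

14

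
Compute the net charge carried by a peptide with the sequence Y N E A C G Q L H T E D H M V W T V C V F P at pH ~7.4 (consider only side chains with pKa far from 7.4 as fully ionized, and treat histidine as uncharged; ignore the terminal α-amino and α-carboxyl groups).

Near pH 7.4, K and R contribute +1 each, D and E contribute −1 each, and every other side chain (His included, as stated) is uncharged.
Positive (K, R): none → +0.
Negative (D, E): E3, E11, D12 → −3.
Net charge = (+0) + (−3) = −3.

-3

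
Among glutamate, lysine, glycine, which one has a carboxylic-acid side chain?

Only D (aspartate) and E (glutamate) carry a side-chain carboxylic acid.
Of the listed options, only glutamate belongs to this group.

glutamate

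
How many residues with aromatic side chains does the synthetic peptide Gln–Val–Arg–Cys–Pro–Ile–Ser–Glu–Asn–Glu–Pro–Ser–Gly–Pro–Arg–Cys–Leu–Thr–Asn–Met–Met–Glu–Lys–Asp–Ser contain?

F, W, and Y each carry an aromatic ring on the side chain.
None of the 25 residues belong to this group.

0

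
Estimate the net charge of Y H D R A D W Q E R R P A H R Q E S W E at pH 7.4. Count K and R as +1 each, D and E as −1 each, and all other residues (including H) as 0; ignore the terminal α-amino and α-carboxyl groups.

Positive (K, R): R4, R10, R11, R15 → +4.
Negative (D, E): D3, D6, E9, E17, E20 → −5.
Net charge = (+4) + (−5) = −1.

-1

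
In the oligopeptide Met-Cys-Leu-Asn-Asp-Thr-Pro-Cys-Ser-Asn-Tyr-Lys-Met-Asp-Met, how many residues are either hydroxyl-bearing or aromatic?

Hydroxyl-bearing: S, T, Y. Aromatic: F, W, Y.
Hydroxyl-bearing residues here: Thr6, Ser9, Tyr11 (3).
Aromatic residues here: Tyr11 (1).
Y is in both groups, so the 1 Y residue must not be double-counted.
Total = 3 + 1 − 1 = 3.

3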